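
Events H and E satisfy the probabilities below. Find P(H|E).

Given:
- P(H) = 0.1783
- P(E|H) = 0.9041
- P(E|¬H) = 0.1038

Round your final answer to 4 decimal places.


Bayes' theorem: P(H|E) = P(E|H) × P(H) / P(E)

Step 1: Calculate P(E) using law of total probability
P(E) = P(E|H)P(H) + P(E|¬H)P(¬H)
     = 0.9041 × 0.1783 + 0.1038 × 0.8217
     = 0.16120103 + 0.08529246
     = 0.24649349

Step 2: Apply Bayes' theorem
P(H|E) = P(E|H) × P(H) / P(E)
       = 0.16120103 / 0.24649349
       = 0.6540


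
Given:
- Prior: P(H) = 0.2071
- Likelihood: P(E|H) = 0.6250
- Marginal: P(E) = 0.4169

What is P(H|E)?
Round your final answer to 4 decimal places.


Using Bayes' theorem:

P(H|E) = P(E|H) × P(H) / P(E)
       = 0.6250 × 0.2071 / 0.4169
       = 0.12943750 / 0.4169
       = 0.3105

The evidence strengthens our belief in H.
Prior: 0.2071 → Posterior: 0.3105


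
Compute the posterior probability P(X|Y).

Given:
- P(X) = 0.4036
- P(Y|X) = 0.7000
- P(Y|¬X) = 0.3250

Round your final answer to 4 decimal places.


Bayes' theorem: P(X|Y) = P(Y|X) × P(X) / P(Y)

Step 1: Calculate P(Y) using law of total probability
P(Y) = P(Y|X)P(X) + P(Y|¬X)P(¬X)
     = 0.7000 × 0.4036 + 0.3250 × 0.5964
     = 0.28252000 + 0.19383000
     = 0.47635000

Step 2: Apply Bayes' theorem
P(X|Y) = P(Y|X) × P(X) / P(Y)
       = 0.28252000 / 0.47635000
       = 0.5931


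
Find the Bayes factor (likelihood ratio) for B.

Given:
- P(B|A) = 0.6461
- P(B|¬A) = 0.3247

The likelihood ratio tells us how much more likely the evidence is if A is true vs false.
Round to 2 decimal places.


Likelihood Ratio (LR) = P(B|A) / P(B|¬A)

LR = 0.6461 / 0.3247
   = 1.99

The evidence is 1.99 times more likely if A is true than if A is false.
LR > 1, so observing B raises the odds in favor of A.


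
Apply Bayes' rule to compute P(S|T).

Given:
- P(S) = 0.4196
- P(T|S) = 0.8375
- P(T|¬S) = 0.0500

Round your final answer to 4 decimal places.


Bayes' theorem: P(S|T) = P(T|S) × P(S) / P(T)

Step 1: Calculate P(T) using law of total probability
P(T) = P(T|S)P(S) + P(T|¬S)P(¬S)
     = 0.8375 × 0.4196 + 0.0500 × 0.5804
     = 0.35141500 + 0.02902000
     = 0.38043500

Step 2: Apply Bayes' theorem
P(S|T) = P(T|S) × P(S) / P(T)
       = 0.35141500 / 0.38043500
       = 0.9237


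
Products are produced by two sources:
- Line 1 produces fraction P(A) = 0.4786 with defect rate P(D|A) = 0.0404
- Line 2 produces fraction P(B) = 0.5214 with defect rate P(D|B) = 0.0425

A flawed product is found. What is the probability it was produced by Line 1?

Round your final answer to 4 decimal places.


Let A = from Line 1, D = flawed

Given:
- P(A) = 0.4786, P(B) = 0.5214
- P(D|A) = 0.0404, P(D|B) = 0.0425

Step 1: Find P(D)
P(D) = P(D|A)P(A) + P(D|B)P(B)
     = 0.0404 × 0.4786 + 0.0425 × 0.5214
     = 0.01933544 + 0.02215950
     = 0.04149494

Step 2: Apply Bayes' theorem
P(A|D) = P(D|A)P(A) / P(D)
       = 0.01933544 / 0.04149494
       = 0.4660


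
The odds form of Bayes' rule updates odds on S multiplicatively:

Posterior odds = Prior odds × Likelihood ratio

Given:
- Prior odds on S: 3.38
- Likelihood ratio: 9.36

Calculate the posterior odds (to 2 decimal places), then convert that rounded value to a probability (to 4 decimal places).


Step 1: Calculate posterior odds
Posterior odds = Prior odds × LR
               = 3.38 × 9.36
               = 31.64

Step 2: Convert to probability
P(S|E) = Posterior odds / (1 + Posterior odds)
       = 31.64 / (1 + 31.64)
       = 31.64 / 32.64
       = 0.9694

The evidence increased P(S) from 0.7717 to 0.9694.


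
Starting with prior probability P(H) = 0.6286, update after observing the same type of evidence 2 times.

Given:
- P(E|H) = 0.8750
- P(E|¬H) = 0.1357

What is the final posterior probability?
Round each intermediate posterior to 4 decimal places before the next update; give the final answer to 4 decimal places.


Sequential Bayesian updating:

Initial prior: P(H) = 0.6286

Update 1:
  P(E) = 0.8750 × 0.6286 + 0.1357 × 0.3714 = 0.55002500 + 0.05039898 = 0.60042398
  P(H|E) = 0.55002500 / 0.60042398 = 0.9161

Update 2:
  P(E) = 0.8750 × 0.9161 + 0.1357 × 0.0839 = 0.80158750 + 0.01138523 = 0.81297273
  P(H|E) = 0.80158750 / 0.81297273 = 0.9860

Final posterior: 0.9860


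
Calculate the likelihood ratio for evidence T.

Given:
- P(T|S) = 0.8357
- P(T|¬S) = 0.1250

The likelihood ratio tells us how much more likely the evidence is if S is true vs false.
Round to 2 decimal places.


Likelihood Ratio (LR) = P(T|S) / P(T|¬S)

LR = 0.8357 / 0.1250
   = 6.69

The evidence is 6.69 times more likely if S is true than if S is false.
Because LR exceeds 1, T is evidence for S.


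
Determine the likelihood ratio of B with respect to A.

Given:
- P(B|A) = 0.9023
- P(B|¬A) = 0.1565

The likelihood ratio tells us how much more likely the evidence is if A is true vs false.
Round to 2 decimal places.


Likelihood Ratio (LR) = P(B|A) / P(B|¬A)

LR = 0.9023 / 0.1565
   = 5.77

The evidence is 5.77 times more likely if A is true than if A is false.
Since LR > 1, the evidence supports A over ¬A.


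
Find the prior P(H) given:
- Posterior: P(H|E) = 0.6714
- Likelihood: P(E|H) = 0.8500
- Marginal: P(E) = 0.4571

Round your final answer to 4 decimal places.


From Bayes' theorem: P(H|E) = P(E|H) × P(H) / P(E)

Rearranging for P(H):
P(H) = P(H|E) × P(E) / P(E|H)
     = 0.6714 × 0.4571 / 0.8500
     = 0.30689694 / 0.8500
     = 0.3611


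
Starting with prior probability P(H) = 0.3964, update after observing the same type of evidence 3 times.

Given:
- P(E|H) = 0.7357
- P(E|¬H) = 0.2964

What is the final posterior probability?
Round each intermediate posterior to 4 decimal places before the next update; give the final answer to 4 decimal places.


Sequential Bayesian updating:

Initial prior: P(H) = 0.3964

Update 1:
  P(E) = 0.7357 × 0.3964 + 0.2964 × 0.6036 = 0.29163148 + 0.17890704 = 0.47053852
  P(H|E) = 0.29163148 / 0.47053852 = 0.6198

Update 2:
  P(E) = 0.7357 × 0.6198 + 0.2964 × 0.3802 = 0.45598686 + 0.11269128 = 0.56867814
  P(H|E) = 0.45598686 / 0.56867814 = 0.8018

Update 3:
  P(E) = 0.7357 × 0.8018 + 0.2964 × 0.1982 = 0.58988426 + 0.05874648 = 0.64863074
  P(H|E) = 0.58988426 / 0.64863074 = 0.9094

Final posterior: 0.9094


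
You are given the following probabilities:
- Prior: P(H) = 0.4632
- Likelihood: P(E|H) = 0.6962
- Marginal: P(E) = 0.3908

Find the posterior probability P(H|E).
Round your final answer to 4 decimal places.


Using Bayes' theorem:

P(H|E) = P(E|H) × P(H) / P(E)
       = 0.6962 × 0.4632 / 0.3908
       = 0.32247984 / 0.3908
       = 0.8252

The evidence strengthens our belief in H.
Prior: 0.4632 → Posterior: 0.8252


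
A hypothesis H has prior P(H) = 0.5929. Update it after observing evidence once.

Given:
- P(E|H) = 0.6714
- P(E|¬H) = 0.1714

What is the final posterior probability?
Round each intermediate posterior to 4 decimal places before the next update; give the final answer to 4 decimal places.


Sequential Bayesian updating:

Initial prior: P(H) = 0.5929

Update 1:
  P(E) = 0.6714 × 0.5929 + 0.1714 × 0.4071 = 0.39807306 + 0.06977694 = 0.46785000
  P(H|E) = 0.39807306 / 0.46785000 = 0.8509

Final posterior: 0.8509


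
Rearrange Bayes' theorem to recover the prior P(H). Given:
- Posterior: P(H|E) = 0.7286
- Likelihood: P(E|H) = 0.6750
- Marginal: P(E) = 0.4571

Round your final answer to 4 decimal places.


From Bayes' theorem: P(H|E) = P(E|H) × P(H) / P(E)

Rearranging for P(H):
P(H) = P(H|E) × P(E) / P(E|H)
     = 0.7286 × 0.4571 / 0.6750
     = 0.33304306 / 0.6750
     = 0.4934


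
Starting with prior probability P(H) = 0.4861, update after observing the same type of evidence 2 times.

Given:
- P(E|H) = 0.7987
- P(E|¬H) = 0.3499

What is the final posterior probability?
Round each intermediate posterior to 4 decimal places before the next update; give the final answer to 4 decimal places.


Sequential Bayesian updating:

Initial prior: P(H) = 0.4861

Update 1:
  P(E) = 0.7987 × 0.4861 + 0.3499 × 0.5139 = 0.38824807 + 0.17981361 = 0.56806168
  P(H|E) = 0.38824807 / 0.56806168 = 0.6835

Update 2:
  P(E) = 0.7987 × 0.6835 + 0.3499 × 0.3165 = 0.54591145 + 0.11074335 = 0.65665480
  P(H|E) = 0.54591145 / 0.65665480 = 0.8314

Final posterior: 0.8314


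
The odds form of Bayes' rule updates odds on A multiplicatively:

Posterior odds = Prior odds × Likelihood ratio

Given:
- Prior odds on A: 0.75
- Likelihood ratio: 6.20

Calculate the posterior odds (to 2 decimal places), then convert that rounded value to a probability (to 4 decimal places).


Step 1: Calculate posterior odds
Posterior odds = Prior odds × LR
               = 0.75 × 6.20
               = 4.65

Step 2: Convert to probability
P(A|E) = Posterior odds / (1 + Posterior odds)
       = 4.65 / (1 + 4.65)
       = 4.65 / 5.65
       = 0.8230

The evidence increased P(A) from 0.4286 to 0.8230.


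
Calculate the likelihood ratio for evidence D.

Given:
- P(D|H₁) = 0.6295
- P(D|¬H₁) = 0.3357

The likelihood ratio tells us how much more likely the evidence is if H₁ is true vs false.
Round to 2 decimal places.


Likelihood Ratio (LR) = P(D|H₁) / P(D|¬H₁)

LR = 0.6295 / 0.3357
   = 1.88

The evidence is 1.88 times more likely if H₁ is true than if H₁ is false.
Because LR exceeds 1, D is evidence for H₁.


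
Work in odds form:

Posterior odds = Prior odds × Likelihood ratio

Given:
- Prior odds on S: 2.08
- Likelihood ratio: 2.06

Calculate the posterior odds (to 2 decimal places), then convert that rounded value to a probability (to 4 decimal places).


Step 1: Calculate posterior odds
Posterior odds = Prior odds × LR
               = 2.08 × 2.06
               = 4.28

Step 2: Convert to probability
P(S|E) = Posterior odds / (1 + Posterior odds)
       = 4.28 / (1 + 4.28)
       = 4.28 / 5.28
       = 0.8106

The evidence increased P(S) from 0.6753 to 0.8106.


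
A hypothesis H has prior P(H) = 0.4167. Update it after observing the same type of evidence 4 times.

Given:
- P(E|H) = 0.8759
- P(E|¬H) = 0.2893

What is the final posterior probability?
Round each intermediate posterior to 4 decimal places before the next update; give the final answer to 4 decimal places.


Sequential Bayesian updating:

Initial prior: P(H) = 0.4167

Update 1:
  P(E) = 0.8759 × 0.4167 + 0.2893 × 0.5833 = 0.36498753 + 0.16874869 = 0.53373622
  P(H|E) = 0.36498753 / 0.53373622 = 0.6838

Update 2:
  P(E) = 0.8759 × 0.6838 + 0.2893 × 0.3162 = 0.59894042 + 0.09147666 = 0.69041708
  P(H|E) = 0.59894042 / 0.69041708 = 0.8675

Update 3:
  P(E) = 0.8759 × 0.8675 + 0.2893 × 0.1325 = 0.75984325 + 0.03833225 = 0.79817550
  P(H|E) = 0.75984325 / 0.79817550 = 0.9520

Update 4:
  P(E) = 0.8759 × 0.9520 + 0.2893 × 0.0480 = 0.83385680 + 0.01388640 = 0.84774320
  P(H|E) = 0.83385680 / 0.84774320 = 0.9836

Final posterior: 0.9836


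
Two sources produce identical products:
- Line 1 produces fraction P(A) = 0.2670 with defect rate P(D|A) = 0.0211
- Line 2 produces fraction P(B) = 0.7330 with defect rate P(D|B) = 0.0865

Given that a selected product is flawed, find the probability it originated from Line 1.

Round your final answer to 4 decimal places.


Let A = from Line 1, D = flawed

Given:
- P(A) = 0.2670, P(B) = 0.7330
- P(D|A) = 0.0211, P(D|B) = 0.0865

Step 1: Find P(D)
P(D) = P(D|A)P(A) + P(D|B)P(B)
     = 0.0211 × 0.2670 + 0.0865 × 0.7330
     = 0.00563370 + 0.06340450
     = 0.06903820

Step 2: Apply Bayes' theorem
P(A|D) = P(D|A)P(A) / P(D)
       = 0.00563370 / 0.06903820
       = 0.0816


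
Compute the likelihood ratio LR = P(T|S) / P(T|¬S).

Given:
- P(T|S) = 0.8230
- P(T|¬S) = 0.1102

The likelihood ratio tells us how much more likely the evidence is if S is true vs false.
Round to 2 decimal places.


Likelihood Ratio (LR) = P(T|S) / P(T|¬S)

LR = 0.8230 / 0.1102
   = 7.47

The evidence is 7.47 times more likely if S is true than if S is false.
Since LR > 1, the evidence supports S over ¬S.


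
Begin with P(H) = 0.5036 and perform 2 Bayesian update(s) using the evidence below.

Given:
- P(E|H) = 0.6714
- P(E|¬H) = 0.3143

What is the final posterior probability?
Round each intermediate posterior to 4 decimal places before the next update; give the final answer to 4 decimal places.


Sequential Bayesian updating:

Initial prior: P(H) = 0.5036

Update 1:
  P(E) = 0.6714 × 0.5036 + 0.3143 × 0.4964 = 0.33811704 + 0.15601852 = 0.49413556
  P(H|E) = 0.33811704 / 0.49413556 = 0.6843

Update 2:
  P(E) = 0.6714 × 0.6843 + 0.3143 × 0.3157 = 0.45943902 + 0.09922451 = 0.55866353
  P(H|E) = 0.45943902 / 0.55866353 = 0.8224

Final posterior: 0.8224


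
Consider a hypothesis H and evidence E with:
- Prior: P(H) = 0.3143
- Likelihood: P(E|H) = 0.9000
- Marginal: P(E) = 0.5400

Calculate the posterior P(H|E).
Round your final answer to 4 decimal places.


Using Bayes' theorem:

P(H|E) = P(E|H) × P(H) / P(E)
       = 0.9000 × 0.3143 / 0.5400
       = 0.28287000 / 0.5400
       = 0.5238

The evidence strengthens our belief in H.
Prior: 0.3143 → Posterior: 0.5238


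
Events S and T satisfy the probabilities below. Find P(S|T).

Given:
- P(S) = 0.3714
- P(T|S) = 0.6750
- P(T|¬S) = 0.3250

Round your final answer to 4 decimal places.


Bayes' theorem: P(S|T) = P(T|S) × P(S) / P(T)

Step 1: Calculate P(T) using law of total probability
P(T) = P(T|S)P(S) + P(T|¬S)P(¬S)
     = 0.6750 × 0.3714 + 0.3250 × 0.6286
     = 0.25069500 + 0.20429500
     = 0.45499000

Step 2: Apply Bayes' theorem
P(S|T) = P(T|S) × P(S) / P(T)
       = 0.25069500 / 0.45499000
       = 0.5510


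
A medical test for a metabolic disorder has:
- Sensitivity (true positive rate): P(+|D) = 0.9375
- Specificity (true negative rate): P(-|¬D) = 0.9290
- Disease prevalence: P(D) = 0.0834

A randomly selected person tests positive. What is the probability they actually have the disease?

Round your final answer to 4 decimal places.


Let D = has disease, + = positive test

Given:
- P(D) = 0.0834 (prevalence)
- P(+|D) = 0.9375 (sensitivity)
- P(-|¬D) = 0.9290 (specificity)
- P(+|¬D) = 0.0710 (false positive rate = 1 - specificity)

Step 1: Find P(+)
P(+) = P(+|D)P(D) + P(+|¬D)P(¬D)
     = 0.9375 × 0.0834 + 0.0710 × 0.9166
     = 0.07818750 + 0.06507860
     = 0.14326610

Step 2: Apply Bayes' theorem for P(D|+)
P(D|+) = P(+|D)P(D) / P(+)
       = 0.07818750 / 0.14326610
       = 0.5458


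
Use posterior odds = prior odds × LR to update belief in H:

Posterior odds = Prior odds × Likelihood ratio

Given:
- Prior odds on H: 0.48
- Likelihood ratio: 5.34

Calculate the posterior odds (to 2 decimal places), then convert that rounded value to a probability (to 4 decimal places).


Step 1: Calculate posterior odds
Posterior odds = Prior odds × LR
               = 0.48 × 5.34
               = 2.56

Step 2: Convert to probability
P(H|E) = Posterior odds / (1 + Posterior odds)
       = 2.56 / (1 + 2.56)
       = 2.56 / 3.56
       = 0.7191

The evidence increased P(H) from 0.3243 to 0.7191.


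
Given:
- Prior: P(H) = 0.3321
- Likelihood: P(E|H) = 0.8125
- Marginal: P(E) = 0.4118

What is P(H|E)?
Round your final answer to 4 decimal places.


Using Bayes' theorem:

P(H|E) = P(E|H) × P(H) / P(E)
       = 0.8125 × 0.3321 / 0.4118
       = 0.26983125 / 0.4118
       = 0.6552

The evidence strengthens our belief in H.
Prior: 0.3321 → Posterior: 0.6552


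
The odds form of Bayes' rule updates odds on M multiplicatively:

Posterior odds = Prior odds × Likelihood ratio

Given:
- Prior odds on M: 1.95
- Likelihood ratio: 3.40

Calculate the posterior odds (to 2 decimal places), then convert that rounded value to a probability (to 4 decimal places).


Step 1: Calculate posterior odds
Posterior odds = Prior odds × LR
               = 1.95 × 3.40
               = 6.63

Step 2: Convert to probability
P(M|E) = Posterior odds / (1 + Posterior odds)
       = 6.63 / (1 + 6.63)
       = 6.63 / 7.63
       = 0.8689

The evidence increased P(M) from 0.6610 to 0.8689.


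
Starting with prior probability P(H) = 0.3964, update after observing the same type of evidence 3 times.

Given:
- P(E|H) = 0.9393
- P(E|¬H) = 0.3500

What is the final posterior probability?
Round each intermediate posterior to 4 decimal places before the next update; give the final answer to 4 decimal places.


Sequential Bayesian updating:

Initial prior: P(H) = 0.3964

Update 1:
  P(E) = 0.9393 × 0.3964 + 0.3500 × 0.6036 = 0.37233852 + 0.21126000 = 0.58359852
  P(H|E) = 0.37233852 / 0.58359852 = 0.6380

Update 2:
  P(E) = 0.9393 × 0.6380 + 0.3500 × 0.3620 = 0.59927340 + 0.12670000 = 0.72597340
  P(H|E) = 0.59927340 / 0.72597340 = 0.8255

Update 3:
  P(E) = 0.9393 × 0.8255 + 0.3500 × 0.1745 = 0.77539215 + 0.06107500 = 0.83646715
  P(H|E) = 0.77539215 / 0.83646715 = 0.9270

Final posterior: 0.9270


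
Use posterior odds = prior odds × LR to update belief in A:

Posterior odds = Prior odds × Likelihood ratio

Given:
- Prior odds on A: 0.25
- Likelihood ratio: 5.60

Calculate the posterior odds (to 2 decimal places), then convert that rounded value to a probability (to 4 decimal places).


Step 1: Calculate posterior odds
Posterior odds = Prior odds × LR
               = 0.25 × 5.60
               = 1.40

Step 2: Convert to probability
P(A|E) = Posterior odds / (1 + Posterior odds)
       = 1.40 / (1 + 1.40)
       = 1.40 / 2.40
       = 0.5833

The evidence increased P(A) from 0.2000 to 0.5833.


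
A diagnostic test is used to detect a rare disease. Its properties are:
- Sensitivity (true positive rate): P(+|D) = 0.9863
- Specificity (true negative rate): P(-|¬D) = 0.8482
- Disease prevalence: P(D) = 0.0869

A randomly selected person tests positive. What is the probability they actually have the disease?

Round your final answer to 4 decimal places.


Let D = has disease, + = positive test

Given:
- P(D) = 0.0869 (prevalence)
- P(+|D) = 0.9863 (sensitivity)
- P(-|¬D) = 0.8482 (specificity)
- P(+|¬D) = 0.1518 (false positive rate = 1 - specificity)

Step 1: Find P(+)
P(+) = P(+|D)P(D) + P(+|¬D)P(¬D)
     = 0.9863 × 0.0869 + 0.1518 × 0.9131
     = 0.08570947 + 0.13860858
     = 0.22431805

Step 2: Apply Bayes' theorem for P(D|+)
P(D|+) = P(+|D)P(D) / P(+)
       = 0.08570947 / 0.22431805
       = 0.3821


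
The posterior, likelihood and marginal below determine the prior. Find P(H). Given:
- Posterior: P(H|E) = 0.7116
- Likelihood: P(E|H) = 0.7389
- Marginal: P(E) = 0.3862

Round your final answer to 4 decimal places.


From Bayes' theorem: P(H|E) = P(E|H) × P(H) / P(E)

Rearranging for P(H):
P(H) = P(H|E) × P(E) / P(E|H)
     = 0.7116 × 0.3862 / 0.7389
     = 0.27481992 / 0.7389
     = 0.3719


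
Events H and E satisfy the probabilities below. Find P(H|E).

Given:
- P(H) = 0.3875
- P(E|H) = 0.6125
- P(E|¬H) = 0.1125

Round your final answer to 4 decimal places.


Bayes' theorem: P(H|E) = P(E|H) × P(H) / P(E)

Step 1: Calculate P(E) using law of total probability
P(E) = P(E|H)P(H) + P(E|¬H)P(¬H)
     = 0.6125 × 0.3875 + 0.1125 × 0.6125
     = 0.23734375 + 0.06890625
     = 0.30625000

Step 2: Apply Bayes' theorem
P(H|E) = P(E|H) × P(H) / P(E)
       = 0.23734375 / 0.30625000
       = 0.7750


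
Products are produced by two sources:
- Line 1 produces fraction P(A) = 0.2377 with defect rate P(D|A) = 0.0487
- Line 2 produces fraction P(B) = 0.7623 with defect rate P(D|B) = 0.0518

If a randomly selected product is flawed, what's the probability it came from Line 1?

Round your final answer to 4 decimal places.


Let A = from Line 1, D = flawed

Given:
- P(A) = 0.2377, P(B) = 0.7623
- P(D|A) = 0.0487, P(D|B) = 0.0518

Step 1: Find P(D)
P(D) = P(D|A)P(A) + P(D|B)P(B)
     = 0.0487 × 0.2377 + 0.0518 × 0.7623
     = 0.01157599 + 0.03948714
     = 0.05106313

Step 2: Apply Bayes' theorem
P(A|D) = P(D|A)P(A) / P(D)
       = 0.01157599 / 0.05106313
       = 0.2267


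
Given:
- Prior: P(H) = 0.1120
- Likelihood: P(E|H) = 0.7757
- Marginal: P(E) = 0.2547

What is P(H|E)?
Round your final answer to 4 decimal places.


Using Bayes' theorem:

P(H|E) = P(E|H) × P(H) / P(E)
       = 0.7757 × 0.1120 / 0.2547
       = 0.08687840 / 0.2547
       = 0.3411

The evidence strengthens our belief in H.
Prior: 0.1120 → Posterior: 0.3411


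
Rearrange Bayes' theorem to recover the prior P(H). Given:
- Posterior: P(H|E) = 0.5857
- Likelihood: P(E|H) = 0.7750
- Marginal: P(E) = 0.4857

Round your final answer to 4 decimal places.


From Bayes' theorem: P(H|E) = P(E|H) × P(H) / P(E)

Rearranging for P(H):
P(H) = P(H|E) × P(E) / P(E|H)
     = 0.5857 × 0.4857 / 0.7750
     = 0.28447449 / 0.7750
     = 0.3671


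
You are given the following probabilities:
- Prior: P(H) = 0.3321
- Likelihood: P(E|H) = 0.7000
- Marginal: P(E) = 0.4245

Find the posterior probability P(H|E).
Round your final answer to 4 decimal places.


Using Bayes' theorem:

P(H|E) = P(E|H) × P(H) / P(E)
       = 0.7000 × 0.3321 / 0.4245
       = 0.23247000 / 0.4245
       = 0.5476

The evidence strengthens our belief in H.
Prior: 0.3321 → Posterior: 0.5476


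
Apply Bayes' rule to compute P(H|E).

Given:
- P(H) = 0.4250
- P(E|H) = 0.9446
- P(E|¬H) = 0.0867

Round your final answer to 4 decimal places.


Bayes' theorem: P(H|E) = P(E|H) × P(H) / P(E)

Step 1: Calculate P(E) using law of total probability
P(E) = P(E|H)P(H) + P(E|¬H)P(¬H)
     = 0.9446 × 0.4250 + 0.0867 × 0.5750
     = 0.40145500 + 0.04985250
     = 0.45130750

Step 2: Apply Bayes' theorem
P(H|E) = P(E|H) × P(H) / P(E)
       = 0.40145500 / 0.45130750
       = 0.8895


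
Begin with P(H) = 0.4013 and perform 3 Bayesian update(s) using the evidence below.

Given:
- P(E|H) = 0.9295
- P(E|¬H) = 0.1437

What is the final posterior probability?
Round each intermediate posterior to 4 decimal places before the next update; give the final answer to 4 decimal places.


Sequential Bayesian updating:

Initial prior: P(H) = 0.4013

Update 1:
  P(E) = 0.9295 × 0.4013 + 0.1437 × 0.5987 = 0.37300835 + 0.08603319 = 0.45904154
  P(H|E) = 0.37300835 / 0.45904154 = 0.8126

Update 2:
  P(E) = 0.9295 × 0.8126 + 0.1437 × 0.1874 = 0.75531170 + 0.02692938 = 0.78224108
  P(H|E) = 0.75531170 / 0.78224108 = 0.9656

Update 3:
  P(E) = 0.9295 × 0.9656 + 0.1437 × 0.0344 = 0.89752520 + 0.00494328 = 0.90246848
  P(H|E) = 0.89752520 / 0.90246848 = 0.9945

Final posterior: 0.9945


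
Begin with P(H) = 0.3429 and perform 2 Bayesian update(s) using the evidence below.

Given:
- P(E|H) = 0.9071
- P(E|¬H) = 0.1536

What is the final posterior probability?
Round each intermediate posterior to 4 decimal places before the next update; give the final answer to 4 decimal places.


Sequential Bayesian updating:

Initial prior: P(H) = 0.3429

Update 1:
  P(E) = 0.9071 × 0.3429 + 0.1536 × 0.6571 = 0.31104459 + 0.10093056 = 0.41197515
  P(H|E) = 0.31104459 / 0.41197515 = 0.7550

Update 2:
  P(E) = 0.9071 × 0.7550 + 0.1536 × 0.2450 = 0.68486050 + 0.03763200 = 0.72249250
  P(H|E) = 0.68486050 / 0.72249250 = 0.9479

Final posterior: 0.9479


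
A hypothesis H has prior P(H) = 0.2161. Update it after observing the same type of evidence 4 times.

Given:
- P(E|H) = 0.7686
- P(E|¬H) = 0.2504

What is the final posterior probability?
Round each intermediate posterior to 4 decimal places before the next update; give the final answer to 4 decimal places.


Sequential Bayesian updating:

Initial prior: P(H) = 0.2161

Update 1:
  P(E) = 0.7686 × 0.2161 + 0.2504 × 0.7839 = 0.16609446 + 0.19628856 = 0.36238302
  P(H|E) = 0.16609446 / 0.36238302 = 0.4583

Update 2:
  P(E) = 0.7686 × 0.4583 + 0.2504 × 0.5417 = 0.35224938 + 0.13564168 = 0.48789106
  P(H|E) = 0.35224938 / 0.48789106 = 0.7220

Update 3:
  P(E) = 0.7686 × 0.7220 + 0.2504 × 0.2780 = 0.55492920 + 0.06961120 = 0.62454040
  P(H|E) = 0.55492920 / 0.62454040 = 0.8885

Update 4:
  P(E) = 0.7686 × 0.8885 + 0.2504 × 0.1115 = 0.68290110 + 0.02791960 = 0.71082070
  P(H|E) = 0.68290110 / 0.71082070 = 0.9607

Final posterior: 0.9607


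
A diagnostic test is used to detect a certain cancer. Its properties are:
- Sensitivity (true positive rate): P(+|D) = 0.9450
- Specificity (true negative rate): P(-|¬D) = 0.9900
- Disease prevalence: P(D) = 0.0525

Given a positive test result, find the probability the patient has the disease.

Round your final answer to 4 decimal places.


Let D = has disease, + = positive test

Given:
- P(D) = 0.0525 (prevalence)
- P(+|D) = 0.9450 (sensitivity)
- P(-|¬D) = 0.9900 (specificity)
- P(+|¬D) = 0.0100 (false positive rate = 1 - specificity)

Step 1: Find P(+)
P(+) = P(+|D)P(D) + P(+|¬D)P(¬D)
     = 0.9450 × 0.0525 + 0.0100 × 0.9475
     = 0.04961250 + 0.00947500
     = 0.05908750

Step 2: Apply Bayes' theorem for P(D|+)
P(D|+) = P(+|D)P(D) / P(+)
       = 0.04961250 / 0.05908750
       = 0.8396


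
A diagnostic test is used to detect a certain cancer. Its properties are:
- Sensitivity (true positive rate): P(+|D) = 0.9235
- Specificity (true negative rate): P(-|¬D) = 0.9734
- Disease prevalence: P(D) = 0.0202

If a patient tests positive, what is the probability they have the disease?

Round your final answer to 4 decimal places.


Let D = has disease, + = positive test

Given:
- P(D) = 0.0202 (prevalence)
- P(+|D) = 0.9235 (sensitivity)
- P(-|¬D) = 0.9734 (specificity)
- P(+|¬D) = 0.0266 (false positive rate = 1 - specificity)

Step 1: Find P(+)
P(+) = P(+|D)P(D) + P(+|¬D)P(¬D)
     = 0.9235 × 0.0202 + 0.0266 × 0.9798
     = 0.01865470 + 0.02606268
     = 0.04471738

Step 2: Apply Bayes' theorem for P(D|+)
P(D|+) = P(+|D)P(D) / P(+)
       = 0.01865470 / 0.04471738
       = 0.4172


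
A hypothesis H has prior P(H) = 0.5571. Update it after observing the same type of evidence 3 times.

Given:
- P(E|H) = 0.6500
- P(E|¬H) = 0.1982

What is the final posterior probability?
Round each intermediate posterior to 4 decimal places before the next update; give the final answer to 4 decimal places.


Sequential Bayesian updating:

Initial prior: P(H) = 0.5571

Update 1:
  P(E) = 0.6500 × 0.5571 + 0.1982 × 0.4429 = 0.36211500 + 0.08778278 = 0.44989778
  P(H|E) = 0.36211500 / 0.44989778 = 0.8049

Update 2:
  P(E) = 0.6500 × 0.8049 + 0.1982 × 0.1951 = 0.52318500 + 0.03866882 = 0.56185382
  P(H|E) = 0.52318500 / 0.56185382 = 0.9312

Update 3:
  P(E) = 0.6500 × 0.9312 + 0.1982 × 0.0688 = 0.60528000 + 0.01363616 = 0.61891616
  P(H|E) = 0.60528000 / 0.61891616 = 0.9780

Final posterior: 0.9780


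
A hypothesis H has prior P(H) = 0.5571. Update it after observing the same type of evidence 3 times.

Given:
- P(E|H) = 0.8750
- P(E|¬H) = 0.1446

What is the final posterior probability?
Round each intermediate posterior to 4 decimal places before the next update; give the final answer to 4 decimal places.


Sequential Bayesian updating:

Initial prior: P(H) = 0.5571

Update 1:
  P(E) = 0.8750 × 0.5571 + 0.1446 × 0.4429 = 0.48746250 + 0.06404334 = 0.55150584
  P(H|E) = 0.48746250 / 0.55150584 = 0.8839

Update 2:
  P(E) = 0.8750 × 0.8839 + 0.1446 × 0.1161 = 0.77341250 + 0.01678806 = 0.79020056
  P(H|E) = 0.77341250 / 0.79020056 = 0.9788

Update 3:
  P(E) = 0.8750 × 0.9788 + 0.1446 × 0.0212 = 0.85645000 + 0.00306552 = 0.85951552
  P(H|E) = 0.85645000 / 0.85951552 = 0.9964

Final posterior: 0.9964


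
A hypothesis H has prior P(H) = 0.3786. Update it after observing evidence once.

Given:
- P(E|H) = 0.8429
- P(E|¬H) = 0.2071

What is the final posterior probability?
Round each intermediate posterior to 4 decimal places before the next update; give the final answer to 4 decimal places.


Sequential Bayesian updating:

Initial prior: P(H) = 0.3786

Update 1:
  P(E) = 0.8429 × 0.3786 + 0.2071 × 0.6214 = 0.31912194 + 0.12869194 = 0.44781388
  P(H|E) = 0.31912194 / 0.44781388 = 0.7126

Final posterior: 0.7126


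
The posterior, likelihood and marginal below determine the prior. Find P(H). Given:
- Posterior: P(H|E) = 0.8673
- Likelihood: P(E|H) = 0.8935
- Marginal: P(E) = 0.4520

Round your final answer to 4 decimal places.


From Bayes' theorem: P(H|E) = P(E|H) × P(H) / P(E)

Rearranging for P(H):
P(H) = P(H|E) × P(E) / P(E|H)
     = 0.8673 × 0.4520 / 0.8935
     = 0.39201960 / 0.8935
     = 0.4387


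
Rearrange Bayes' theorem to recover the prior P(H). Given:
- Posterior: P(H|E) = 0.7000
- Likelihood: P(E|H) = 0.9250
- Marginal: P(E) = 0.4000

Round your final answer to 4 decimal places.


From Bayes' theorem: P(H|E) = P(E|H) × P(H) / P(E)

Rearranging for P(H):
P(H) = P(H|E) × P(E) / P(E|H)
     = 0.7000 × 0.4000 / 0.9250
     = 0.28000000 / 0.9250
     = 0.3027


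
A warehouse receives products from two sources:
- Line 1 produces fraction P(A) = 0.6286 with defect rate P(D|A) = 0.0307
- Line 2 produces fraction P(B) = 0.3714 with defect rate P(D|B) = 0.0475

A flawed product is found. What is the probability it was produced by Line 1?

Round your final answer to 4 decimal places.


Let A = from Line 1, D = flawed

Given:
- P(A) = 0.6286, P(B) = 0.3714
- P(D|A) = 0.0307, P(D|B) = 0.0475

Step 1: Find P(D)
P(D) = P(D|A)P(A) + P(D|B)P(B)
     = 0.0307 × 0.6286 + 0.0475 × 0.3714
     = 0.01929802 + 0.01764150
     = 0.03693952

Step 2: Apply Bayes' theorem
P(A|D) = P(D|A)P(A) / P(D)
       = 0.01929802 / 0.03693952
       = 0.5224


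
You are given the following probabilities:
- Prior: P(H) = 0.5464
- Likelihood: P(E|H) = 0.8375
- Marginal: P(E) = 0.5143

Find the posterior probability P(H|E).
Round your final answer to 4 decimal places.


Using Bayes' theorem:

P(H|E) = P(E|H) × P(H) / P(E)
       = 0.8375 × 0.5464 / 0.5143
       = 0.45761000 / 0.5143
       = 0.8898

The evidence strengthens our belief in H.
Prior: 0.5464 → Posterior: 0.8898


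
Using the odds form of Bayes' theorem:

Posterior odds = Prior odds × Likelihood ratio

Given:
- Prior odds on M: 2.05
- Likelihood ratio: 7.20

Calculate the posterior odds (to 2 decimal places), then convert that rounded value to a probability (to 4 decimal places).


Step 1: Calculate posterior odds
Posterior odds = Prior odds × LR
               = 2.05 × 7.20
               = 14.76

Step 2: Convert to probability
P(M|E) = Posterior odds / (1 + Posterior odds)
       = 14.76 / (1 + 14.76)
       = 14.76 / 15.76
       = 0.9365

The evidence increased P(M) from 0.6721 to 0.9365.


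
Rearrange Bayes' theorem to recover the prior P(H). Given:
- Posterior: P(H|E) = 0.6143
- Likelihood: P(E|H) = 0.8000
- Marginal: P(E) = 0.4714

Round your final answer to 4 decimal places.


From Bayes' theorem: P(H|E) = P(E|H) × P(H) / P(E)

Rearranging for P(H):
P(H) = P(H|E) × P(E) / P(E|H)
     = 0.6143 × 0.4714 / 0.8000
     = 0.28958102 / 0.8000
     = 0.3620


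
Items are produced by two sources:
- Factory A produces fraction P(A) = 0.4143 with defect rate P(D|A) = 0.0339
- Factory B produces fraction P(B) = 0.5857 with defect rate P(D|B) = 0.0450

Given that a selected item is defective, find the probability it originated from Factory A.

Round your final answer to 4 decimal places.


Let A = from Factory A, D = defective

Given:
- P(A) = 0.4143, P(B) = 0.5857
- P(D|A) = 0.0339, P(D|B) = 0.0450

Step 1: Find P(D)
P(D) = P(D|A)P(A) + P(D|B)P(B)
     = 0.0339 × 0.4143 + 0.0450 × 0.5857
     = 0.01404477 + 0.02635650
     = 0.04040127

Step 2: Apply Bayes' theorem
P(A|D) = P(D|A)P(A) / P(D)
       = 0.01404477 / 0.04040127
       = 0.3476


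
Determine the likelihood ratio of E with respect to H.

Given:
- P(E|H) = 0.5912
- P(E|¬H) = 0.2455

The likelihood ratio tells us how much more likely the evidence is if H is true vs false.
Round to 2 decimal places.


Likelihood Ratio (LR) = P(E|H) / P(E|¬H)

LR = 0.5912 / 0.2455
   = 2.41

The evidence is 2.41 times more likely if H is true than if H is false.
Because LR exceeds 1, E is evidence for H.


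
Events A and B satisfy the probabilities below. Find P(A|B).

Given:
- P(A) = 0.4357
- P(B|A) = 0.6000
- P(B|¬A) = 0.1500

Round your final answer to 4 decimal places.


Bayes' theorem: P(A|B) = P(B|A) × P(A) / P(B)

Step 1: Calculate P(B) using law of total probability
P(B) = P(B|A)P(A) + P(B|¬A)P(¬A)
     = 0.6000 × 0.4357 + 0.1500 × 0.5643
     = 0.26142000 + 0.08464500
     = 0.34606500

Step 2: Apply Bayes' theorem
P(A|B) = P(B|A) × P(A) / P(B)
       = 0.26142000 / 0.34606500
       = 0.7554


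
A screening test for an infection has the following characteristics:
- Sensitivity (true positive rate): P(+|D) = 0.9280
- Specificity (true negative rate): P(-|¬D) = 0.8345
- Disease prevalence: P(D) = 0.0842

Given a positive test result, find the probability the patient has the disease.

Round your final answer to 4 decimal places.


Let D = has disease, + = positive test

Given:
- P(D) = 0.0842 (prevalence)
- P(+|D) = 0.9280 (sensitivity)
- P(-|¬D) = 0.8345 (specificity)
- P(+|¬D) = 0.1655 (false positive rate = 1 - specificity)

Step 1: Find P(+)
P(+) = P(+|D)P(D) + P(+|¬D)P(¬D)
     = 0.9280 × 0.0842 + 0.1655 × 0.9158
     = 0.07813760 + 0.15156490
     = 0.22970250

Step 2: Apply Bayes' theorem for P(D|+)
P(D|+) = P(+|D)P(D) / P(+)
       = 0.07813760 / 0.22970250
       = 0.3402


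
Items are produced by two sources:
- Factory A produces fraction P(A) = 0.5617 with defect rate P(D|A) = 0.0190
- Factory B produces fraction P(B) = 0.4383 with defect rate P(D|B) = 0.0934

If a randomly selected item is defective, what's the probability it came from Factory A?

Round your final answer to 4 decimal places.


Let A = from Factory A, D = defective

Given:
- P(A) = 0.5617, P(B) = 0.4383
- P(D|A) = 0.0190, P(D|B) = 0.0934

Step 1: Find P(D)
P(D) = P(D|A)P(A) + P(D|B)P(B)
     = 0.0190 × 0.5617 + 0.0934 × 0.4383
     = 0.01067230 + 0.04093722
     = 0.05160952

Step 2: Apply Bayes' theorem
P(A|D) = P(D|A)P(A) / P(D)
       = 0.01067230 / 0.05160952
       = 0.2068


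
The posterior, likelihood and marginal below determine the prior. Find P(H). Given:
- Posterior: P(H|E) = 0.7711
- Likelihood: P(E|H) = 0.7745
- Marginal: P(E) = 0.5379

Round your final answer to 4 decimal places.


From Bayes' theorem: P(H|E) = P(E|H) × P(H) / P(E)

Rearranging for P(H):
P(H) = P(H|E) × P(E) / P(E|H)
     = 0.7711 × 0.5379 / 0.7745
     = 0.41477469 / 0.7745
     = 0.5355


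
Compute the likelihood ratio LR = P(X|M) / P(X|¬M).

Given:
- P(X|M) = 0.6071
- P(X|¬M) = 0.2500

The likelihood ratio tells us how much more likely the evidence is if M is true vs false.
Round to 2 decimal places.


Likelihood Ratio (LR) = P(X|M) / P(X|¬M)

LR = 0.6071 / 0.2500
   = 2.43

The evidence is 2.43 times more likely if M is true than if M is false.
Because LR exceeds 1, X is evidence for M.


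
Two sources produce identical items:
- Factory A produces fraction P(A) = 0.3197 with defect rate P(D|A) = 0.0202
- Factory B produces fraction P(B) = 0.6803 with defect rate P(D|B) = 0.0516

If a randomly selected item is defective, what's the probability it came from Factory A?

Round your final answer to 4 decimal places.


Let A = from Factory A, D = defective

Given:
- P(A) = 0.3197, P(B) = 0.6803
- P(D|A) = 0.0202, P(D|B) = 0.0516

Step 1: Find P(D)
P(D) = P(D|A)P(A) + P(D|B)P(B)
     = 0.0202 × 0.3197 + 0.0516 × 0.6803
     = 0.00645794 + 0.03510348
     = 0.04156142

Step 2: Apply Bayes' theorem
P(A|D) = P(D|A)P(A) / P(D)
       = 0.00645794 / 0.04156142
       = 0.1554


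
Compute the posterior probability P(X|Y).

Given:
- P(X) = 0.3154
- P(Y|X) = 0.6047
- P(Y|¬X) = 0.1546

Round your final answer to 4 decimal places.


Bayes' theorem: P(X|Y) = P(Y|X) × P(X) / P(Y)

Step 1: Calculate P(Y) using law of total probability
P(Y) = P(Y|X)P(X) + P(Y|¬X)P(¬X)
     = 0.6047 × 0.3154 + 0.1546 × 0.6846
     = 0.19072238 + 0.10583916
     = 0.29656154

Step 2: Apply Bayes' theorem
P(X|Y) = P(Y|X) × P(X) / P(Y)
       = 0.19072238 / 0.29656154
       = 0.6431


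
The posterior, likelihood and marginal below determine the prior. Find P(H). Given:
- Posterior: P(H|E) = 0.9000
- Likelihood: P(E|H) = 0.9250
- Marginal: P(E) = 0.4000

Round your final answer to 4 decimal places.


From Bayes' theorem: P(H|E) = P(E|H) × P(H) / P(E)

Rearranging for P(H):
P(H) = P(H|E) × P(E) / P(E|H)
     = 0.9000 × 0.4000 / 0.9250
     = 0.36000000 / 0.9250
     = 0.3892


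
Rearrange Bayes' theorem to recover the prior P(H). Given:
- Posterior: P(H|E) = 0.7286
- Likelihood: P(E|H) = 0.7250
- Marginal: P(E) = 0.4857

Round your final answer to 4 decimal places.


From Bayes' theorem: P(H|E) = P(E|H) × P(H) / P(E)

Rearranging for P(H):
P(H) = P(H|E) × P(E) / P(E|H)
     = 0.7286 × 0.4857 / 0.7250
     = 0.35388102 / 0.7250
     = 0.4881


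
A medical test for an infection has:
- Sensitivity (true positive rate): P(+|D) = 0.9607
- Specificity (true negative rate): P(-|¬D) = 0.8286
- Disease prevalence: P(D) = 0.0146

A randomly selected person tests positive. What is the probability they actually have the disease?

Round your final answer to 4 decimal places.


Let D = has disease, + = positive test

Given:
- P(D) = 0.0146 (prevalence)
- P(+|D) = 0.9607 (sensitivity)
- P(-|¬D) = 0.8286 (specificity)
- P(+|¬D) = 0.1714 (false positive rate = 1 - specificity)

Step 1: Find P(+)
P(+) = P(+|D)P(D) + P(+|¬D)P(¬D)
     = 0.9607 × 0.0146 + 0.1714 × 0.9854
     = 0.01402622 + 0.16889756
     = 0.18292378

Step 2: Apply Bayes' theorem for P(D|+)
P(D|+) = P(+|D)P(D) / P(+)
       = 0.01402622 / 0.18292378
       = 0.0767


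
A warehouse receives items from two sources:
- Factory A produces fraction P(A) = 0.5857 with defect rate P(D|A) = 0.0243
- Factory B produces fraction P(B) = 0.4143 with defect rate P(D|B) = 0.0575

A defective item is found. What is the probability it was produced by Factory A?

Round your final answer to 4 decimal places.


Let A = from Factory A, D = defective

Given:
- P(A) = 0.5857, P(B) = 0.4143
- P(D|A) = 0.0243, P(D|B) = 0.0575

Step 1: Find P(D)
P(D) = P(D|A)P(A) + P(D|B)P(B)
     = 0.0243 × 0.5857 + 0.0575 × 0.4143
     = 0.01423251 + 0.02382225
     = 0.03805476

Step 2: Apply Bayes' theorem
P(A|D) = P(D|A)P(A) / P(D)
       = 0.01423251 / 0.03805476
       = 0.3740


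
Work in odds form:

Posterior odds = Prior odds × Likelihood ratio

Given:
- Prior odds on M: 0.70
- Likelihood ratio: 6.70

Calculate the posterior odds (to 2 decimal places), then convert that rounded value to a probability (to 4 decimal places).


Step 1: Calculate posterior odds
Posterior odds = Prior odds × LR
               = 0.70 × 6.70
               = 4.69

Step 2: Convert to probability
P(M|E) = Posterior odds / (1 + Posterior odds)
       = 4.69 / (1 + 4.69)
       = 4.69 / 5.69
       = 0.8243

The evidence increased P(M) from 0.4118 to 0.8243.


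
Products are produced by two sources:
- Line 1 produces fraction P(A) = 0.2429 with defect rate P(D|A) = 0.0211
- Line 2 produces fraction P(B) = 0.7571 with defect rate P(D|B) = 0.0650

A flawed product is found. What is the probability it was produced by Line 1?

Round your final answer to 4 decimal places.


Let A = from Line 1, D = flawed

Given:
- P(A) = 0.2429, P(B) = 0.7571
- P(D|A) = 0.0211, P(D|B) = 0.0650

Step 1: Find P(D)
P(D) = P(D|A)P(A) + P(D|B)P(B)
     = 0.0211 × 0.2429 + 0.0650 × 0.7571
     = 0.00512519 + 0.04921150
     = 0.05433669

Step 2: Apply Bayes' theorem
P(A|D) = P(D|A)P(A) / P(D)
       = 0.00512519 / 0.05433669
       = 0.0943


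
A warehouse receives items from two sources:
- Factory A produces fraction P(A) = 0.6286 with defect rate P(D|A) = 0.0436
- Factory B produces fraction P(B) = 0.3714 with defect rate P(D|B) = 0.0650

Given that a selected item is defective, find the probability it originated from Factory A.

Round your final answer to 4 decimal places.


Let A = from Factory A, D = defective

Given:
- P(A) = 0.6286, P(B) = 0.3714
- P(D|A) = 0.0436, P(D|B) = 0.0650

Step 1: Find P(D)
P(D) = P(D|A)P(A) + P(D|B)P(B)
     = 0.0436 × 0.6286 + 0.0650 × 0.3714
     = 0.02740696 + 0.02414100
     = 0.05154796

Step 2: Apply Bayes' theorem
P(A|D) = P(D|A)P(A) / P(D)
       = 0.02740696 / 0.05154796
       = 0.5317


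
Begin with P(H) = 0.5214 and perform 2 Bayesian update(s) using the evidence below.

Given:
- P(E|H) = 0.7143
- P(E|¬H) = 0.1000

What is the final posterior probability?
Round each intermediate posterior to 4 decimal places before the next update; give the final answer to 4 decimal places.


Sequential Bayesian updating:

Initial prior: P(H) = 0.5214

Update 1:
  P(E) = 0.7143 × 0.5214 + 0.1000 × 0.4786 = 0.37243602 + 0.04786000 = 0.42029602
  P(H|E) = 0.37243602 / 0.42029602 = 0.8861

Update 2:
  P(E) = 0.7143 × 0.8861 + 0.1000 × 0.1139 = 0.63294123 + 0.01139000 = 0.64433123
  P(H|E) = 0.63294123 / 0.64433123 = 0.9823

Final posterior: 0.9823
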